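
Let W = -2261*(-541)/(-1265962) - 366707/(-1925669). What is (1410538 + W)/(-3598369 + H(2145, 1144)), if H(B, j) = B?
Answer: -3438641185744735629/8766960380292889472 ≈ -0.39223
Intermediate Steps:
W = -1891243119335/2437823778578 (W = 1223201*(-1/1265962) - 366707*(-1/1925669) = -1223201/1265962 + 366707/1925669 = -1891243119335/2437823778578 ≈ -0.77579)
(1410538 + W)/(-3598369 + H(2145, 1144)) = (1410538 - 1891243119335/2437823778578)/(-3598369 + 2145) = (3438641185744735629/2437823778578)/(-3596224) = (3438641185744735629/2437823778578)*(-1/3596224) = -3438641185744735629/8766960380292889472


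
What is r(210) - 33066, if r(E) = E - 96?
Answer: -32952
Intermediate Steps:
r(E) = -96 + E
r(210) - 33066 = (-96 + 210) - 33066 = 114 - 33066 = -32952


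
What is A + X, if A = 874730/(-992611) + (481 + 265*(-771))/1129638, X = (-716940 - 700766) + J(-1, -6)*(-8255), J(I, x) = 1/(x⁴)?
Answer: -343368603290375156317/242198878640688 ≈ -1.4177e+6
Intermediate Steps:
J(I, x) = x⁻⁴
X = -1837355231/1296 (X = (-716940 - 700766) - 8255/(-6)⁴ = -1417706 + (1/1296)*(-8255) = -1417706 - 8255/1296 = -1837355231/1296 ≈ -1.4177e+6)
A = -595228059157/560645552409 (A = 874730*(-1/992611) + (481 - 204315)*(1/1129638) = -874730/992611 - 203834*1/1129638 = -874730/992611 - 101917/564819 = -595228059157/560645552409 ≈ -1.0617)
A + X = -595228059157/560645552409 - 1837355231/1296 = -343368603290375156317/242198878640688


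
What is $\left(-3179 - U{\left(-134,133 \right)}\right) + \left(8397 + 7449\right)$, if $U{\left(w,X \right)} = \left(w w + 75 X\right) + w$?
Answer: $-15130$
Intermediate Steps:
$U{\left(w,X \right)} = w + w^{2} + 75 X$ ($U{\left(w,X \right)} = \left(w^{2} + 75 X\right) + w = w + w^{2} + 75 X$)
$\left(-3179 - U{\left(-134,133 \right)}\right) + \left(8397 + 7449\right) = \left(-3179 - \left(-134 + \left(-134\right)^{2} + 75 \cdot 133\right)\right) + \left(8397 + 7449\right) = \left(-3179 - \left(-134 + 17956 + 9975\right)\right) + 15846 = \left(-3179 - 27797\right) + 15846 = -30976 + 15846 = -15130$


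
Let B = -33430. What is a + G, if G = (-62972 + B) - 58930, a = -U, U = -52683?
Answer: -102649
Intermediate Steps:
a = 52683 (a = -1*(-52683) = 52683)
G = -155332 (G = (-62972 - 33430) - 58930 = -96402 - 58930 = -155332)
a + G = 52683 - 155332 = -102649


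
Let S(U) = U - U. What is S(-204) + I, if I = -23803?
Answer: -23803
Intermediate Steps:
S(U) = 0
S(-204) + I = 0 - 23803 = -23803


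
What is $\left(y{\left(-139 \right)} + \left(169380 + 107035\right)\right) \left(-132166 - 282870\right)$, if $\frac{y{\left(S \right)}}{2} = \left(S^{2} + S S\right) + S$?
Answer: $-146682438156$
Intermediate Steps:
$y{\left(S \right)} = 2 S + 4 S^{2}$ ($y{\left(S \right)} = 2 \left(\left(S^{2} + S S\right) + S\right) = 2 \left(\left(S^{2} + S^{2}\right) + S\right) = 2 \left(2 S^{2} + S\right) = 2 \left(S + 2 S^{2}\right) = 2 S + 4 S^{2}$)
$\left(y{\left(-139 \right)} + \left(169380 + 107035\right)\right) \left(-132166 - 282870\right) = \left(2 \left(-139\right) \left(1 + 2 \left(-139\right)\right) + \left(169380 + 107035\right)\right) \left(-132166 - 282870\right) = \left(2 \left(-139\right) \left(1 - 278\right) + 276415\right) \left(-415036\right) = \left(2 \left(-139\right) \left(-277\right) + 276415\right) \left(-415036\right) = \left(77006 + 276415\right) \left(-415036\right) = 353421 \left(-415036\right) = -146682438156$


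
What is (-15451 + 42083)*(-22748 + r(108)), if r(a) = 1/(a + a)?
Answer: -16357264543/27 ≈ -6.0583e+8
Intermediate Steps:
r(a) = 1/(2*a)
(-15451 + 42083)*(-22748 + r(108)) = (-15451 + 42083)*(-22748 + (½)/108) = 26632*(-22748 + (½)*(1/108)) = 26632*(-22748 + 1/216) = 26632*(-4913567/216) = -16357264543/27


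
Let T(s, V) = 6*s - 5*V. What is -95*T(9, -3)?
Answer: -6555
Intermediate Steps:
T(s, V) = -5*V + 6*s
-95*T(9, -3) = -95*(-5*(-3) + 6*9) = -95*(15 + 54) = -95*69 = -6555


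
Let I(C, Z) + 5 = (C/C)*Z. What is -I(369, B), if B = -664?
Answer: 669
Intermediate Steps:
I(C, Z) = -5 + Z (I(C, Z) = -5 + (C/C)*Z = -5 + 1*Z = -5 + Z)
-I(369, B) = -(-5 - 664) = -1*(-669) = 669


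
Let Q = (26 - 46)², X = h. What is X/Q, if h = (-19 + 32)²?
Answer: 169/400 ≈ 0.42250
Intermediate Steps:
h = 169 (h = 13² = 169)
X = 169
Q = 400 (Q = (-20)² = 400)
X/Q = 169/400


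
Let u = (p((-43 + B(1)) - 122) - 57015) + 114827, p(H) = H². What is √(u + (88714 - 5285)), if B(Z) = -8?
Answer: √171170 ≈ 413.73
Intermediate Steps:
u = 87741 (u = (((-43 - 8) - 122)² - 57015) + 114827 = ((-51 - 122)² - 57015) + 114827 = ((-173)² - 57015) + 114827 = (29929 - 57015) + 114827 = -27086 + 114827 = 87741)
√(u + (88714 - 5285)) = √(87741 + (88714 - 5285)) = √(87741 + 83429) = √171170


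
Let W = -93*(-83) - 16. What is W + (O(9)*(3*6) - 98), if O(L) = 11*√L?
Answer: 8199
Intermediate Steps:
W = 7703 (W = 7719 - 16 = 7703)
W + (O(9)*(3*6) - 98) = 7703 + ((11*√9)*(3*6) - 98) = 7703 + ((11*3)*18 - 98) = 7703 + (33*18 - 98) = 7703 + (594 - 98) = 7703 + 496 = 8199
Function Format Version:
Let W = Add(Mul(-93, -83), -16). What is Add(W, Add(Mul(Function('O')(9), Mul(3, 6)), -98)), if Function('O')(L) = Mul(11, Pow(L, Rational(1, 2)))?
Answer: 8199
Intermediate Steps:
W = 7703 (W = Add(7719, -16) = 7703)
Add(W, Add(Mul(Function('O')(9), Mul(3, 6)), -98)) = Add(7703, Add(Mul(Mul(11, Pow(9, Rational(1, 2))), Mul(3, 6)), -98)) = Add(7703, Add(Mul(Mul(11, 3), 18), -98)) = Add(7703, Add(Mul(33, 18), -98)) = Add(7703, Add(594, -98)) = Add(7703, 496) = 8199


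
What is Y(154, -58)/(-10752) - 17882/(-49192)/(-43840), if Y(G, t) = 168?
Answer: -16857201/1078288640 ≈ -0.015633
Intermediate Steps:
Y(154, -58)/(-10752) - 17882/(-49192)/(-43840) = 168/(-10752) - 17882/(-49192)/(-43840) = 168*(-1/10752) - 17882*(-1/49192)*(-1/43840) = -1/64 + (8941/24596)*(-1/43840) = -1/64 - 8941/1078288640 = -16857201/1078288640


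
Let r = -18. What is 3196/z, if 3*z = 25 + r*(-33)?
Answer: 9588/619 ≈ 15.490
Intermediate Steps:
z = 619/3 (z = (25 - 18*(-33))/3 = (25 + 594)/3 = (⅓)*619 = 619/3 ≈ 206.33)
3196/z = 3196/(619/3) = 3196*(3/619) = 9588/619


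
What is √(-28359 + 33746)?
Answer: √5387 ≈ 73.396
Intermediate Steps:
√(-28359 + 33746) = √5387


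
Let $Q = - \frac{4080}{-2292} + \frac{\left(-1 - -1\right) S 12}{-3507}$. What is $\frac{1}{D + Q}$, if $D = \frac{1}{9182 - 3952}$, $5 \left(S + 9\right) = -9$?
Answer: $\frac{998930}{1778391} \approx 0.5617$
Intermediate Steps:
$S = - \frac{54}{5}$ ($S = -9 + \frac{1}{5} \left(-9\right) = -9 - \frac{9}{5} = - \frac{54}{5} \approx -10.8$)
$Q = \frac{340}{191}$ ($Q = - \frac{4080}{-2292} + \frac{\left(-1 - -1\right) \left(- \frac{54}{5}\right) 12}{-3507} = \left(-4080\right) \left(- \frac{1}{2292}\right) + \left(-1 + 1\right) \left(- \frac{54}{5}\right) 12 \left(- \frac{1}{3507}\right) = \frac{340}{191} + 0 \left(- \frac{54}{5}\right) 12 \left(- \frac{1}{3507}\right) = \frac{340}{191} + 0 \cdot 12 \left(- \frac{1}{3507}\right) = \frac{340}{191} + 0 \left(- \frac{1}{3507}\right) = \frac{340}{191} + 0 = \frac{340}{191} \approx 1.7801$)
$D = \frac{1}{5230} \approx 0.0001912$
$\frac{1}{D + Q} = \frac{1}{\frac{1}{5230} + \frac{340}{191}} = \frac{1}{\frac{1778391}{998930}} = \frac{998930}{1778391}$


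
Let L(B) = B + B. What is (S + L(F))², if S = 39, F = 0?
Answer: 1521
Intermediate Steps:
L(B) = 2*B
(S + L(F))² = (39 + 2*0)² = (39 + 0)² = 39² = 1521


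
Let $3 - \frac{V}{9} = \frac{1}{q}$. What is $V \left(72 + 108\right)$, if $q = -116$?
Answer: $\frac{141345}{29} \approx 4874.0$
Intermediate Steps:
$V = \frac{3141}{116}$ ($V = 27 - \frac{9}{-116} = 27 - - \frac{9}{116} = 27 + \frac{9}{116} = \frac{3141}{116} \approx 27.078$)
$V \left(72 + 108\right) = \frac{3141 \left(72 + 108\right)}{116} = \frac{3141}{116} \cdot 180 = \frac{141345}{29}$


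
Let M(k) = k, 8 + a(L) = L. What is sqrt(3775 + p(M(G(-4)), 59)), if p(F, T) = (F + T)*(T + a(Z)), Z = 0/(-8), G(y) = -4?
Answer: 2*sqrt(1645) ≈ 81.117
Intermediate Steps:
Z = 0 (Z = 0*(-1/8) = 0)
a(L) = -8 + L
p(F, T) = (-8 + T)*(F + T) (p(F, T) = (F + T)*(T + (-8 + 0)) = (F + T)*(T - 8) = (F + T)*(-8 + T) = (-8 + T)*(F + T))
sqrt(3775 + p(M(G(-4)), 59)) = sqrt(3775 + (59**2 - 8*(-4) - 8*59 - 4*59)) = sqrt(3775 + (3481 + 32 - 472 - 236)) = sqrt(3775 + 2805) = sqrt(6580) = 2*sqrt(1645)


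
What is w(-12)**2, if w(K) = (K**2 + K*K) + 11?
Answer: 89401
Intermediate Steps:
w(K) = 11 + 2*K**2 (w(K) = (K**2 + K**2) + 11 = 2*K**2 + 11 = 11 + 2*K**2)
w(-12)**2 = (11 + 2*(-12)**2)**2 = (11 + 2*144)**2 = (11 + 288)**2 = 299**2 = 89401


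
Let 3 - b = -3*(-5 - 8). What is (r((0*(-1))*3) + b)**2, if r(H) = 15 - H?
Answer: 441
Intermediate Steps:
b = -36 (b = 3 - (-3)*(-5 - 8) = 3 - (-3)*(-13) = 3 - 1*39 = 3 - 39 = -36)
(r((0*(-1))*3) + b)**2 = ((15 - 0*(-1)*3) - 36)**2 = ((15 - 0*3) - 36)**2 = ((15 - 1*0) - 36)**2 = ((15 + 0) - 36)**2 = (15 - 36)**2 = (-21)**2 = 441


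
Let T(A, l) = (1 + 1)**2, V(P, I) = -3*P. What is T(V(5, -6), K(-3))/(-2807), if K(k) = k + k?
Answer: -4/2807 ≈ -0.0014250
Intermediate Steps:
K(k) = 2*k
T(A, l) = 4 (T(A, l) = 2**2 = 4)
T(V(5, -6), K(-3))/(-2807) = 4/(-2807) = 4*(-1/2807) = -4/2807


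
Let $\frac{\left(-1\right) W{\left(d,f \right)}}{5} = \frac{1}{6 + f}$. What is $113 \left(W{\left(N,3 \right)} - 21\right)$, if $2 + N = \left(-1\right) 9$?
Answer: $- \frac{21922}{9} \approx -2435.8$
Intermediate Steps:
$N = -11$ ($N = -2 - 9 = -11$)
$W{\left(d,f \right)} = - \frac{5}{6 + f}$
$113 \left(W{\left(N,3 \right)} - 21\right) = 113 \left(- \frac{5}{6 + 3} - 21\right) = 113 \left(- \frac{5}{9} - 21\right) = 113 \left(- \frac{194}{9}\right) = - \frac{21922}{9}$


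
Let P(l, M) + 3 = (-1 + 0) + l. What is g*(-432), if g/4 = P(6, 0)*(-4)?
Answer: 13824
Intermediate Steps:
P(l, M) = -4 + l (P(l, M) = -3 + ((-1 + 0) + l) = -3 + (-1 + l) = -4 + l)
g = -32 (g = 4*((-4 + 6)*(-4)) = 4*(2*(-4)) = 4*(-8) = -32)
g*(-432) = -32*(-432) = 13824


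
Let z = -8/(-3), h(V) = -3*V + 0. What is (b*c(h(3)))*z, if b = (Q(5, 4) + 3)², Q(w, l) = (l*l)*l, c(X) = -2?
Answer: -71824/3 ≈ -23941.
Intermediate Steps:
h(V) = -3*V
Q(w, l) = l³ (Q(w, l) = l²*l = l³)
z = 8/3 (z = -8*(-⅓) = 8/3 ≈ 2.6667)
b = 4489 (b = (4³ + 3)² = (64 + 3)² = 67² = 4489)
(b*c(h(3)))*z = (4489*(-2))*(8/3) = -8978*8/3 = -71824/3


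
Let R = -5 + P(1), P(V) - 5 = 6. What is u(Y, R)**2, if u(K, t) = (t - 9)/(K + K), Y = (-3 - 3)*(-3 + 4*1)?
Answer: 1/16 ≈ 0.062500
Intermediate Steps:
P(V) = 11 (P(V) = 5 + 6 = 11)
R = 6 (R = -5 + 11 = 6)
Y = -6 (Y = -6*(-3 + 4) = -6*1 = -6)
u(K, t) = (-9 + t)/(2*K) (u(K, t) = (-9 + t)/((2*K)) = (-9 + t)*(1/(2*K)) = (-9 + t)/(2*K))
u(Y, R)**2 = ((1/2)*(-9 + 6)/(-6))**2 = ((1/2)*(-1/6)*(-3))**2 = (1/4)**2 = 1/16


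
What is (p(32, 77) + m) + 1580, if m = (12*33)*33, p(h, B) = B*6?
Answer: 15110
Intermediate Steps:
p(h, B) = 6*B
m = 13068 (m = 396*33 = 13068)
(p(32, 77) + m) + 1580 = (6*77 + 13068) + 1580 = (462 + 13068) + 1580 = 13530 + 1580 = 15110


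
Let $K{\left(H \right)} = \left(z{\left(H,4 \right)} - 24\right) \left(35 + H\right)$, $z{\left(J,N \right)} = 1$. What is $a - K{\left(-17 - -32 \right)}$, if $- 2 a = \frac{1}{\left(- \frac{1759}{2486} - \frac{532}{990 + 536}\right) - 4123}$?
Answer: $\frac{1285138936637}{1117512001} \approx 1150.0$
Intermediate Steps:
$a = \frac{135487}{1117512001}$ ($a = - \frac{1}{2 \left(\left(- \frac{1759}{2486} - \frac{532}{990 + 536}\right) - 4123\right)} = - \frac{1}{2 \left(\left(\left(-1759\right) \frac{1}{2486} - \frac{532}{1526}\right) - 4123\right)} = - \frac{1}{2 \left(\left(- \frac{1759}{2486} - \frac{38}{109}\right) - 4123\right)} = - \frac{1}{2 \left(- \frac{286199}{270974} - 4123\right)} = - \frac{1}{2 \left(- \frac{1117512001}{270974}\right)} = \left(- \frac{1}{2}\right) \left(- \frac{270974}{1117512001}\right) = \frac{135487}{1117512001} \approx 0.00012124$)
$K{\left(H \right)} = -805 - 23 H$ ($K{\left(H \right)} = \left(1 - 24\right) \left(35 + H\right) = - 23 \left(35 + H\right) = -805 - 23 H$)
$a - K{\left(-17 - -32 \right)} = \frac{135487}{1117512001} - \left(-805 - 23 \left(-17 - -32\right)\right) = \frac{135487}{1117512001} - \left(-805 - 23 \left(-17 + 32\right)\right) = \frac{135487}{1117512001} - \left(-805 - 345\right) = \frac{135487}{1117512001} - -1150 = \frac{135487}{1117512001} + 1150 = \frac{1285138936637}{1117512001}$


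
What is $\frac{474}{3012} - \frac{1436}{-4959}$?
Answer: $\frac{1112633}{2489418} \approx 0.44695$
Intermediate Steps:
$\frac{474}{3012} - \frac{1436}{-4959} = 474 \cdot \frac{1}{3012} - - \frac{1436}{4959} = \frac{79}{502} + \frac{1436}{4959} = \frac{1112633}{2489418}$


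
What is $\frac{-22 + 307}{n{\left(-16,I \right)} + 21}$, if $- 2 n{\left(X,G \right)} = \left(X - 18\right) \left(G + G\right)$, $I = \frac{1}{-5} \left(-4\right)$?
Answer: $\frac{1425}{241} \approx 5.9129$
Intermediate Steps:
$I = \frac{4}{5}$ ($I = \left(- \frac{1}{5}\right) \left(-4\right) = \frac{4}{5} \approx 0.8$)
$n{\left(X,G \right)} = - G \left(-18 + X\right)$ ($n{\left(X,G \right)} = - \frac{\left(X - 18\right) \left(G + G\right)}{2} = - \frac{\left(-18 + X\right) 2 G}{2} = - \frac{2 G \left(-18 + X\right)}{2} = - G \left(-18 + X\right)$)
$\frac{-22 + 307}{n{\left(-16,I \right)} + 21} = \frac{-22 + 307}{\frac{4 \left(18 - -16\right)}{5} + 21} = \frac{285}{\frac{4 \left(18 + 16\right)}{5} + 21} = \frac{285}{\frac{4}{5} \cdot 34 + 21} = \frac{285}{\frac{136}{5} + 21} = \frac{285}{\frac{241}{5}} = 285 \cdot \frac{5}{241} = \frac{1425}{241}$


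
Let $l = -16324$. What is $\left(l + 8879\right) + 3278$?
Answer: $-4167$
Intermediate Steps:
$\left(l + 8879\right) + 3278 = \left(-16324 + 8879\right) + 3278 = -7445 + 3278 = -4167$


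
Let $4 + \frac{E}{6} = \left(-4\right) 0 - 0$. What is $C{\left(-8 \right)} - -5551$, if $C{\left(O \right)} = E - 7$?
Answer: $5520$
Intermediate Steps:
$E = -24$ ($E = -24 + 6 \left(\left(-4\right) 0 - 0\right) = -24 + 6 \left(0 + 0\right) = -24 + 6 \cdot 0 = -24 + 0 = -24$)
$C{\left(O \right)} = -31$ ($C{\left(O \right)} = -24 - 7 = -31$)
$C{\left(-8 \right)} - -5551 = -31 - -5551 = -31 + 5551 = 5520$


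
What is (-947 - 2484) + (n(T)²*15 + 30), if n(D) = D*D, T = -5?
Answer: 5974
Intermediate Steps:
n(D) = D²
(-947 - 2484) + (n(T)²*15 + 30) = (-947 - 2484) + (((-5)²)²*15 + 30) = -3431 + (25²*15 + 30) = -3431 + (625*15 + 30) = -3431 + (9375 + 30) = -3431 + 9405 = 5974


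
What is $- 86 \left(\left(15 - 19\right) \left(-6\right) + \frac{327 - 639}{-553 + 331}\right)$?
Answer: $- \frac{80840}{37} \approx -2184.9$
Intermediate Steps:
$- 86 \left(\left(15 - 19\right) \left(-6\right) + \frac{327 - 639}{-553 + 331}\right) = - 86 \left(\left(-4\right) \left(-6\right) - \frac{312}{-222}\right) = - 86 \left(24 - - \frac{52}{37}\right) = - 86 \left(24 + \frac{52}{37}\right) = \left(-86\right) \frac{940}{37} = - \frac{80840}{37}$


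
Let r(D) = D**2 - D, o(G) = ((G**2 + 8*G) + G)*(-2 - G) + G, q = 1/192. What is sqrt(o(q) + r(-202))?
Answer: sqrt(870705739581)/4608 ≈ 202.50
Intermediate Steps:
q = 1/192 ≈ 0.0052083
o(G) = G + (-2 - G)*(G**2 + 9*G) (o(G) = (G**2 + 9*G)*(-2 - G) + G = (-2 - G)*(G**2 + 9*G) + G = G + (-2 - G)*(G**2 + 9*G))
sqrt(o(q) + r(-202)) = sqrt(-1*1/192*(17 + (1/192)**2 + 11*(1/192)) - 202*(-1 - 202)) = sqrt(-1*1/192*(17 + 1/36864 + 11/192) - 202*(-203)) = sqrt(-1*1/192*628801/36864 + 41006) = sqrt(-628801/7077888 + 41006) = sqrt(290235246527/7077888) = sqrt(870705739581)/4608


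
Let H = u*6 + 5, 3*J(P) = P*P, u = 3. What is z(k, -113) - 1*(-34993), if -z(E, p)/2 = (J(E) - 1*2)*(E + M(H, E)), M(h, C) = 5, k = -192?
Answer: 4629957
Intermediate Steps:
J(P) = P²/3 (J(P) = (P*P)/3 = P²/3)
H = 23 (H = 3*6 + 5 = 18 + 5 = 23)
z(E, p) = -2*(-2 + E²/3)*(5 + E) (z(E, p) = -2*(E²/3 - 1*2)*(E + 5) = -2*(E²/3 - 2)*(5 + E) = -2*(-2 + E²/3)*(5 + E))
z(k, -113) - 1*(-34993) = (20 + 4*(-192) - 10/3*(-192)² - ⅔*(-192)³) - 1*(-34993) = (20 - 768 - 10/3*36864 - ⅔*(-7077888)) + 34993 = (20 - 768 - 122880 + 4718592) + 34993 = 4594964 + 34993 = 4629957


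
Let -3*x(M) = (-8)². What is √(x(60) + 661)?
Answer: √5757/3 ≈ 25.292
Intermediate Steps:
x(M) = -64/3 (x(M) = -⅓*(-8)² = -⅓*64 = -64/3)
√(x(60) + 661) = √(-64/3 + 661) = √(1919/3) = √5757/3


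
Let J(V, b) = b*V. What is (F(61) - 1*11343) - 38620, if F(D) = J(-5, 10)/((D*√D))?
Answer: -49963 - 50*√61/3721 ≈ -49963.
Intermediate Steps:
J(V, b) = V*b
F(D) = -50/D^(3/2) (F(D) = (-5*10)/((D*√D)) = -50/D^(3/2))
(F(61) - 1*11343) - 38620 = (-50*√61/3721 - 1*11343) - 38620 = (-50*√61/3721 - 11343) - 38620 = (-11343 - 50*√61/3721) - 38620 = -49963 - 50*√61/3721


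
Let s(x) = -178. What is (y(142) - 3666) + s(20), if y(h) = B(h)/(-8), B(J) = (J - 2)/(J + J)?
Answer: -2183427/568 ≈ -3844.1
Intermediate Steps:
B(J) = (-2 + J)/(2*J) (B(J) = (-2 + J)/((2*J)) = (-2 + J)*(1/(2*J)) = (-2 + J)/(2*J))
y(h) = -(-2 + h)/(16*h) (y(h) = ((-2 + h)/(2*h))/(-8) = ((-2 + h)/(2*h))*(-1/8) = -(-2 + h)/(16*h))
(y(142) - 3666) + s(20) = ((1/16)*(2 - 1*142)/142 - 3666) - 178 = ((1/16)*(1/142)*(2 - 142) - 3666) - 178 = ((1/16)*(1/142)*(-140) - 3666) - 178 = (-35/568 - 3666) - 178 = -2082323/568 - 178 = -2183427/568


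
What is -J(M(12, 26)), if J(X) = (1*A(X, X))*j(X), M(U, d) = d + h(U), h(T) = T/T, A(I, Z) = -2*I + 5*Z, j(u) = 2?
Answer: -162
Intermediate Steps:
h(T) = 1
M(U, d) = 1 + d (M(U, d) = d + 1 = 1 + d)
J(X) = 6*X (J(X) = (1*(-2*X + 5*X))*2 = (1*(3*X))*2 = (3*X)*2 = 6*X)
-J(M(12, 26)) = -6*(1 + 26) = -6*27 = -1*162 = -162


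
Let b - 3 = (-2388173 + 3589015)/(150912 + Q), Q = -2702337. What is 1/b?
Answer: 2551425/6453433 ≈ 0.39536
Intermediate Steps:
b = 6453433/2551425 (b = 3 + (-2388173 + 3589015)/(150912 - 2702337) = 3 + 1200842/(-2551425) = 3 + 1200842*(-1/2551425) = 3 - 1200842/2551425 = 6453433/2551425 ≈ 2.5293)
1/b = 1/(6453433/2551425) = 2551425/6453433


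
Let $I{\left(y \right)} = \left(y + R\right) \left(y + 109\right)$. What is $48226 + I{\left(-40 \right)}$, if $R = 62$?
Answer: $49744$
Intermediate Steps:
$I{\left(y \right)} = \left(62 + y\right) \left(109 + y\right)$ ($I{\left(y \right)} = \left(y + 62\right) \left(y + 109\right) = \left(62 + y\right) \left(109 + y\right)$)
$48226 + I{\left(-40 \right)} = 48226 + \left(6758 + \left(-40\right)^{2} + 171 \left(-40\right)\right) = 48226 + \left(6758 + 1600 - 6840\right) = 48226 + 1518 = 49744$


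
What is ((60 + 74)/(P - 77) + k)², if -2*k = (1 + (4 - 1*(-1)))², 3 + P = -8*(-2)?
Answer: 413449/1024 ≈ 403.76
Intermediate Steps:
P = 13 (P = -3 - 8*(-2) = -3 + 16 = 13)
k = -18 (k = -(1 + (4 - 1*(-1)))²/2 = -(1 + (4 + 1))²/2 = -(1 + 5)²/2 = -½*6² = -½*36 = -18)
((60 + 74)/(P - 77) + k)² = ((60 + 74)/(13 - 77) - 18)² = (134/(-64) - 18)² = (134*(-1/64) - 18)² = (-67/32 - 18)² = (-643/32)² = 413449/1024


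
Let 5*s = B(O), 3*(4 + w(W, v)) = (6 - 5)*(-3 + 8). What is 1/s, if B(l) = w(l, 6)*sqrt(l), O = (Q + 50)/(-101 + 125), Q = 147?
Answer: -30*sqrt(1182)/1379 ≈ -0.74794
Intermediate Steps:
w(W, v) = -7/3 (w(W, v) = -4 + ((6 - 5)*(-3 + 8))/3 = -4 + (1*5)/3 = -4 + (1/3)*5 = -4 + 5/3 = -7/3)
O = 197/24 (O = (147 + 50)/(-101 + 125) = 197/24 ≈ 8.2083)
B(l) = -7*sqrt(l)/3
s = -7*sqrt(1182)/180 (s = (-7*sqrt(1182)/36)/5 = -7*sqrt(1182)/180 ≈ -1.3370)
1/s = 1/(-7*sqrt(1182)/180) = -30*sqrt(1182)/1379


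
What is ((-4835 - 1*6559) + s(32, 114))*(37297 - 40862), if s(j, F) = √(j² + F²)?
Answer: 40619610 - 7130*√3505 ≈ 4.0198e+7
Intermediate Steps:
s(j, F) = √(F² + j²)
((-4835 - 1*6559) + s(32, 114))*(37297 - 40862) = ((-4835 - 1*6559) + √(114² + 32²))*(37297 - 40862) = ((-4835 - 6559) + √(12996 + 1024))*(-3565) = (-11394 + √14020)*(-3565) = (-11394 + 2*√3505)*(-3565) = 40619610 - 7130*√3505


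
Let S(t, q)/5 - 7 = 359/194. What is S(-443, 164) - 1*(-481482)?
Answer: 93416093/194 ≈ 4.8153e+5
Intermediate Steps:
S(t, q) = 8585/194 (S(t, q) = 35 + 5*(359/194) = 35 + 1795/194 = 8585/194)
S(-443, 164) - 1*(-481482) = 8585/194 - 1*(-481482) = 8585/194 + 481482 = 93416093/194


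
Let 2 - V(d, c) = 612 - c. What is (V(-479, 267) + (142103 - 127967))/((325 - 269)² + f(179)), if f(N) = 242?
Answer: 13793/3378 ≈ 4.0832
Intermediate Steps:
V(d, c) = -610 + c (V(d, c) = 2 - (612 - c) = 2 + (-612 + c) = -610 + c)
(V(-479, 267) + (142103 - 127967))/((325 - 269)² + f(179)) = ((-610 + 267) + (142103 - 127967))/((325 - 269)² + 242) = (-343 + 14136)/(56² + 242) = 13793/(3136 + 242) = 13793/3378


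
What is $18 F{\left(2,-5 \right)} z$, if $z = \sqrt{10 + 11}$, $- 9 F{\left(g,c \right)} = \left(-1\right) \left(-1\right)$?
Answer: $- 2 \sqrt{21} \approx -9.1651$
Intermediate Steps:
$F{\left(g,c \right)} = - \frac{1}{9}$ ($F{\left(g,c \right)} = - \frac{\left(-1\right) \left(-1\right)}{9} = \left(- \frac{1}{9}\right) 1 = - \frac{1}{9}$)
$z = \sqrt{21} \approx 4.5826$
$18 F{\left(2,-5 \right)} z = 18 \left(- \frac{1}{9}\right) \sqrt{21} = - 2 \sqrt{21}$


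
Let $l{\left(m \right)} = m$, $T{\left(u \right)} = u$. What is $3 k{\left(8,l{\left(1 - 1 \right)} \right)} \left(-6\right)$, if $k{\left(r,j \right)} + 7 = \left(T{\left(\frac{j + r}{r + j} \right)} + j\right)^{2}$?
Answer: $108$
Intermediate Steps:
$k{\left(r,j \right)} = -7 + \left(1 + j\right)^{2}$ ($k{\left(r,j \right)} = -7 + \left(\frac{j + r}{r + j} + j\right)^{2} = -7 + \left(\frac{j + r}{j + r} + j\right)^{2} = -7 + \left(1 + j\right)^{2}$)
$3 k{\left(8,l{\left(1 - 1 \right)} \right)} \left(-6\right) = 3 \left(-7 + \left(1 + \left(1 - 1\right)\right)^{2}\right) \left(-6\right) = 3 \left(-7 + \left(1 + 0\right)^{2}\right) \left(-6\right) = 3 \left(-7 + 1^{2}\right) \left(-6\right) = 3 \left(-7 + 1\right) \left(-6\right) = 3 \left(-6\right) \left(-6\right) = \left(-18\right) \left(-6\right) = 108$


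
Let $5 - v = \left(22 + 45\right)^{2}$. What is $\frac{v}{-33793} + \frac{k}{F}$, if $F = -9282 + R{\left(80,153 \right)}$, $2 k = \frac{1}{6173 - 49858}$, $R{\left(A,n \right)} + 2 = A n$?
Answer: $\frac{1158063454687}{8727573475960} \approx 0.13269$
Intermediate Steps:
$v = -4484$ ($v = 5 - \left(22 + 45\right)^{2} = 5 - 67^{2} = 5 - 4489 = -4484$)
$R{\left(A,n \right)} = -2 + A n$
$k = - \frac{1}{87370}$ ($k = \frac{1}{2 \left(6173 - 49858\right)} = \frac{1}{2 \left(-43685\right)} = \frac{1}{2} \left(- \frac{1}{43685}\right) = - \frac{1}{87370} \approx -1.1446 \cdot 10^{-5}$)
$F = 2956$ ($F = -9282 + \left(-2 + 80 \cdot 153\right) = -9282 + \left(-2 + 12240\right) = -9282 + 12238 = 2956$)
$\frac{v}{-33793} + \frac{k}{F} = - \frac{4484}{-33793} - \frac{1}{87370 \cdot 2956} = \left(-4484\right) \left(- \frac{1}{33793}\right) - \frac{1}{258265720} = \frac{4484}{33793} - \frac{1}{258265720} = \frac{1158063454687}{8727573475960}$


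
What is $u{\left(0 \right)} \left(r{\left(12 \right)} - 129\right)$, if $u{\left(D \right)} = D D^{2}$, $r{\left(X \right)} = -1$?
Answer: $0$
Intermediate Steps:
$u{\left(D \right)} = D^{3}$
$u{\left(0 \right)} \left(r{\left(12 \right)} - 129\right) = 0^{3} \left(-1 - 129\right) = 0 \left(-130\right) = 0$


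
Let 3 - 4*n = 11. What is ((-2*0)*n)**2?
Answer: 0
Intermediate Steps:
n = -2 (n = 3/4 - 1/4*11 = 3/4 - 11/4 = -2)
((-2*0)*n)**2 = (-2*0*(-2))**2 = (0*(-2))**2 = 0**2 = 0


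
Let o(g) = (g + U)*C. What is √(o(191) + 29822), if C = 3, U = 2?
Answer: √30401 ≈ 174.36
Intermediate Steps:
o(g) = 6 + 3*g (o(g) = (g + 2)*3 = (2 + g)*3 = 6 + 3*g)
√(o(191) + 29822) = √((6 + 3*191) + 29822) = √((6 + 573) + 29822) = √(579 + 29822) = √30401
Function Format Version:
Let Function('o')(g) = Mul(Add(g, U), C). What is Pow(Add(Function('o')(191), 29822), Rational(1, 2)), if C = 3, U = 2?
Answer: Pow(30401, Rational(1, 2)) ≈ 174.36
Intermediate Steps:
Function('o')(g) = Add(6, Mul(3, g)) (Function('o')(g) = Mul(Add(g, 2), 3) = Mul(Add(2, g), 3) = Add(6, Mul(3, g)))
Pow(Add(Function('o')(191), 29822), Rational(1, 2)) = Pow(Add(Add(6, Mul(3, 191)), 29822), Rational(1, 2)) = Pow(Add(Add(6, 573), 29822), Rational(1, 2)) = Pow(Add(579, 29822), Rational(1, 2)) = Pow(30401, Rational(1, 2))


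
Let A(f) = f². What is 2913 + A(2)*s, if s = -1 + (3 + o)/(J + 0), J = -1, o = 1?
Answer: 2893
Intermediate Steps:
s = -5 (s = -1 + (3 + 1)/(-1 + 0) = -1 + 4/(-1) = -1 + 4*(-1) = -1 - 4 = -5)
2913 + A(2)*s = 2913 + 2²*(-5) = 2913 + 4*(-5) = 2913 - 20 = 2893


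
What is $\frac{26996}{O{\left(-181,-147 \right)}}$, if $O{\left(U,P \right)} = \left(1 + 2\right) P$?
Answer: $- \frac{26996}{441} \approx -61.215$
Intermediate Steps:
$O{\left(U,P \right)} = 3 P$
$\frac{26996}{O{\left(-181,-147 \right)}} = \frac{26996}{3 \left(-147\right)} = \frac{26996}{-441} = 26996 \left(- \frac{1}{441}\right) = - \frac{26996}{441}$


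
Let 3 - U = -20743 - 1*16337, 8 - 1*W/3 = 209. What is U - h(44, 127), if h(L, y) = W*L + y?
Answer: 63488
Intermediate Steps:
W = -603 (W = 24 - 3*209 = 24 - 627 = -603)
h(L, y) = y - 603*L (h(L, y) = -603*L + y = y - 603*L)
U = 37083 (U = 3 - (-20743 - 1*16337) = 3 - (-20743 - 16337) = 3 - 1*(-37080) = 3 + 37080 = 37083)
U - h(44, 127) = 37083 - (127 - 603*44) = 37083 - (127 - 26532) = 37083 - 1*(-26405) = 37083 + 26405 = 63488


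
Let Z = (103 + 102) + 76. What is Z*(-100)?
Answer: -28100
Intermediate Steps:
Z = 281 (Z = 205 + 76 = 281)
Z*(-100) = 281*(-100) = -28100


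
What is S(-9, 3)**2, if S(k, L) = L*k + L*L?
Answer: 324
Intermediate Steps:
S(k, L) = L**2 + L*k (S(k, L) = L*k + L**2 = L**2 + L*k)
S(-9, 3)**2 = (3*(3 - 9))**2 = (3*(-6))**2 = (-18)**2 = 324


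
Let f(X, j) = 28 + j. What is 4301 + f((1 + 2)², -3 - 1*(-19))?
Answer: 4345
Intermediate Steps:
4301 + f((1 + 2)², -3 - 1*(-19)) = 4301 + (28 + (-3 - 1*(-19))) = 4301 + (28 + (-3 + 19)) = 4301 + (28 + 16) = 4301 + 44 = 4345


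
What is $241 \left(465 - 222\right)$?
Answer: $58563$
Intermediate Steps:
$241 \left(465 - 222\right) = 241 \cdot 243 = 58563$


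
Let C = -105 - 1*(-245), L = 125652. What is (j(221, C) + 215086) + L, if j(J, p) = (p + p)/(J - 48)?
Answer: 58947954/173 ≈ 3.4074e+5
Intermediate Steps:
C = 140 (C = -105 + 245 = 140)
j(J, p) = 2*p/(-48 + J) (j(J, p) = (2*p)/(-48 + J) = 2*p/(-48 + J))
(j(221, C) + 215086) + L = (2*140/(-48 + 221) + 215086) + 125652 = (2*140/173 + 215086) + 125652 = (2*140*(1/173) + 215086) + 125652 = (280/173 + 215086) + 125652 = 37210158/173 + 125652 = 58947954/173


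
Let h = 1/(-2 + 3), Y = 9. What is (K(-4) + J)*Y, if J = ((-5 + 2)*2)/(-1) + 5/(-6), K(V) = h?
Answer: 111/2 ≈ 55.500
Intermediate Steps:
h = 1 (h = 1/1 = 1)
K(V) = 1
J = 31/6 (J = -3*2*(-1) + 5*(-1/6) = -6*(-1) - 5/6 = 6 - 5/6 = 31/6 ≈ 5.1667)
(K(-4) + J)*Y = (1 + 31/6)*9 = (37/6)*9 = 111/2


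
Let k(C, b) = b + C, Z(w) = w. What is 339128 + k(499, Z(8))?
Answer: 339635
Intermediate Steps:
k(C, b) = C + b
339128 + k(499, Z(8)) = 339128 + (499 + 8) = 339128 + 507 = 339635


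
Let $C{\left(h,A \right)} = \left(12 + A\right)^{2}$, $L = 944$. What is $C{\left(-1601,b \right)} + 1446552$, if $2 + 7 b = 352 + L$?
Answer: $\frac{72779932}{49} \approx 1.4853 \cdot 10^{6}$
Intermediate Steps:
$b = \frac{1294}{7}$ ($b = - \frac{2}{7} + \frac{352 + 944}{7} = - \frac{2}{7} + \frac{1}{7} \cdot 1296 = - \frac{2}{7} + \frac{1296}{7} = \frac{1294}{7} \approx 184.86$)
$C{\left(-1601,b \right)} + 1446552 = \left(12 + \frac{1294}{7}\right)^{2} + 1446552 = \left(\frac{1378}{7}\right)^{2} + 1446552 = \frac{1898884}{49} + 1446552 = \frac{72779932}{49}$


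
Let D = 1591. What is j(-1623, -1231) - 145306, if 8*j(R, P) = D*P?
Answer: -3120969/8 ≈ -3.9012e+5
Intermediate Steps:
j(R, P) = 1591*P/8 (j(R, P) = (1591*P)/8 = 1591*P/8)
j(-1623, -1231) - 145306 = (1591/8)*(-1231) - 145306 = -1958521/8 - 145306 = -3120969/8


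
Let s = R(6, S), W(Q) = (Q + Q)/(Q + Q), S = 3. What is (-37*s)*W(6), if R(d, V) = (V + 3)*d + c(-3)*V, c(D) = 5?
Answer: -1887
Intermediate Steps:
W(Q) = 1 (W(Q) = (2*Q)/((2*Q)) = (2*Q)*(1/(2*Q)) = 1)
R(d, V) = 5*V + d*(3 + V) (R(d, V) = (V + 3)*d + 5*V = (3 + V)*d + 5*V = d*(3 + V) + 5*V = 5*V + d*(3 + V))
s = 51 (s = 3*6 + 5*3 + 3*6 = 18 + 15 + 18 = 51)
(-37*s)*W(6) = -37*51*1 = -1887*1 = -1887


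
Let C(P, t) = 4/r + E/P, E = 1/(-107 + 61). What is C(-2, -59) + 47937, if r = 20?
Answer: 22051117/460 ≈ 47937.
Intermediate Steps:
E = -1/46 (E = 1/(-46) = -1/46 ≈ -0.021739)
C(P, t) = 1/5 - 1/(46*P) (C(P, t) = 4/20 - 1/(46*P) = 4*(1/20) - 1/(46*P) = 1/5 - 1/(46*P))
C(-2, -59) + 47937 = (1/230)*(-5 + 46*(-2))/(-2) + 47937 = (1/230)*(-1/2)*(-5 - 92) + 47937 = (1/230)*(-1/2)*(-97) + 47937 = 97/460 + 47937 = 22051117/460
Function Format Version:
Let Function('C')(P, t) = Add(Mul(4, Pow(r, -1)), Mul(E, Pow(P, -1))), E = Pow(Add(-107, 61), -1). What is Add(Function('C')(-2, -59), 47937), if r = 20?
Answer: Rational(22051117, 460) ≈ 47937.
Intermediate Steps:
E = Rational(-1, 46) (E = Pow(-46, -1) = Rational(-1, 46) ≈ -0.021739)
Function('C')(P, t) = Add(Rational(1, 5), Mul(Rational(-1, 46), Pow(P, -1))) (Function('C')(P, t) = Add(Mul(4, Pow(20, -1)), Mul(Rational(-1, 46), Pow(P, -1))) = Add(Mul(4, Rational(1, 20)), Mul(Rational(-1, 46), Pow(P, -1))) = Add(Rational(1, 5), Mul(Rational(-1, 46), Pow(P, -1))))
Add(Function('C')(-2, -59), 47937) = Add(Mul(Rational(1, 230), Pow(-2, -1), Add(-5, Mul(46, -2))), 47937) = Add(Mul(Rational(1, 230), Rational(-1, 2), Add(-5, -92)), 47937) = Add(Mul(Rational(1, 230), Rational(-1, 2), -97), 47937) = Add(Rational(97, 460), 47937) = Rational(22051117, 460)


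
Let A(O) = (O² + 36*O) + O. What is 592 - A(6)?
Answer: 334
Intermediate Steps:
A(O) = O² + 37*O
592 - A(6) = 592 - 6*(37 + 6) = 592 - 6*43 = 592 - 1*258 = 592 - 258 = 334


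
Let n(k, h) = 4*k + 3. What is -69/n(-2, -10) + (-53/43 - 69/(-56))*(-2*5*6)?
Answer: 41613/3010 ≈ 13.825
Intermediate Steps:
n(k, h) = 3 + 4*k
-69/n(-2, -10) + (-53/43 - 69/(-56))*(-2*5*6) = -69/(3 + 4*(-2)) + (-53/43 - 69/(-56))*(-2*5*6) = -69/(3 - 8) + (-53*1/43 - 69*(-1/56))*(-10*6) = -69/(-5) + (-53/43 + 69/56)*(-60) = -69*(-⅕) - 1/2408*(-60) = 69/5 + 15/602 = 41613/3010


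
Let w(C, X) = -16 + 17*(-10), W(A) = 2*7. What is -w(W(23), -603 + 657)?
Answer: 186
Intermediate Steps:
W(A) = 14
w(C, X) = -186 (w(C, X) = -16 - 170 = -186)
-w(W(23), -603 + 657) = -1*(-186) = 186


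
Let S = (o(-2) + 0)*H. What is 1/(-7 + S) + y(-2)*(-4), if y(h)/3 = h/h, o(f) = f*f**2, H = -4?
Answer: -299/25 ≈ -11.960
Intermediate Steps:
o(f) = f**3
y(h) = 3 (y(h) = 3*(h/h) = 3*1 = 3)
S = 32 (S = ((-2)**3 + 0)*(-4) = (-8 + 0)*(-4) = -8*(-4) = 32)
1/(-7 + S) + y(-2)*(-4) = 1/(-7 + 32) + 3*(-4) = 1/25 - 12 = -299/25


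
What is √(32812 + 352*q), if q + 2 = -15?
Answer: 2*√6707 ≈ 163.79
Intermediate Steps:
q = -17 (q = -2 - 15 = -17)
√(32812 + 352*q) = √(32812 + 352*(-17)) = √(32812 - 5984) = √26828 = 2*√6707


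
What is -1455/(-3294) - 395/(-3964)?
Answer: 1178125/2176236 ≈ 0.54136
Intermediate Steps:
-1455/(-3294) - 395/(-3964) = -1455*(-1/3294) - 395*(-1/3964) = 485/1098 + 395/3964 = 1178125/2176236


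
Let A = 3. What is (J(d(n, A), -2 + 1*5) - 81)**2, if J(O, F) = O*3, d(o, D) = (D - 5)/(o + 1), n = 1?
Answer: 7056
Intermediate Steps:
d(o, D) = (-5 + D)/(1 + o)
J(O, F) = 3*O
(J(d(n, A), -2 + 1*5) - 81)**2 = (3*((-5 + 3)/(1 + 1)) - 81)**2 = (3*(-2/2) - 81)**2 = (3*((1/2)*(-2)) - 81)**2 = (3*(-1) - 81)**2 = (-3 - 81)**2 = (-84)**2 = 7056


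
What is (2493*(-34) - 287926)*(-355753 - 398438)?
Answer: 281077935408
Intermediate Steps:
(2493*(-34) - 287926)*(-355753 - 398438) = (-84762 - 287926)*(-754191) = -372688*(-754191) = 281077935408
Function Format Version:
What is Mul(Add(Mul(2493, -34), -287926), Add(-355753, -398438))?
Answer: 281077935408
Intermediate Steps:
Mul(Add(Mul(2493, -34), -287926), Add(-355753, -398438)) = Mul(Add(-84762, -287926), -754191) = Mul(-372688, -754191) = 281077935408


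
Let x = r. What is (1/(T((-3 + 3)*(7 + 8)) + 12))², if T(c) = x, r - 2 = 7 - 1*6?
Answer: 1/225 ≈ 0.0044444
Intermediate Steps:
r = 3 (r = 2 + (7 - 1*6) = 2 + (7 - 6) = 2 + 1 = 3)
x = 3
T(c) = 3
(1/(T((-3 + 3)*(7 + 8)) + 12))² = (1/(3 + 12))² = (1/15)² = 1/225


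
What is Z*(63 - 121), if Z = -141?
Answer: 8178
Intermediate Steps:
Z*(63 - 121) = -141*(63 - 121) = -141*(-58) = 8178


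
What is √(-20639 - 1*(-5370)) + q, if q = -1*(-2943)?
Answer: 2943 + I*√15269 ≈ 2943.0 + 123.57*I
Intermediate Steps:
q = 2943
√(-20639 - 1*(-5370)) + q = √(-20639 - 1*(-5370)) + 2943 = √(-20639 + 5370) + 2943 = √(-15269) + 2943 = I*√15269 + 2943 = 2943 + I*√15269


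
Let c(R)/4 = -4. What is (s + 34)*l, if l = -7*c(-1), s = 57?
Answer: 10192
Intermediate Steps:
c(R) = -16 (c(R) = 4*(-4) = -16)
l = 112 (l = -7*(-16) = 112)
(s + 34)*l = (57 + 34)*112 = 91*112 = 10192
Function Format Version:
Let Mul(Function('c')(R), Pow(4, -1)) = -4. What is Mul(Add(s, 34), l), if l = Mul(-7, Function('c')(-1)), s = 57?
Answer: 10192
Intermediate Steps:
Function('c')(R) = -16 (Function('c')(R) = Mul(4, -4) = -16)
l = 112 (l = Mul(-7, -16) = 112)
Mul(Add(s, 34), l) = Mul(Add(57, 34), 112) = Mul(91, 112) = 10192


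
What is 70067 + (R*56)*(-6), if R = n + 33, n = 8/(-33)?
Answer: 649665/11 ≈ 59060.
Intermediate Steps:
n = -8/33 (n = 8*(-1/33) = -8/33 ≈ -0.24242)
R = 1081/33 (R = -8/33 + 33 = 1081/33 ≈ 32.758)
70067 + (R*56)*(-6) = 70067 + ((1081/33)*56)*(-6) = 70067 + (60536/33)*(-6) = 70067 - 121072/11 = 649665/11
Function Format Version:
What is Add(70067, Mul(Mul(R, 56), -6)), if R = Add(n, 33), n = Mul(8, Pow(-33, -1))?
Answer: Rational(649665, 11) ≈ 59060.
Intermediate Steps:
n = Rational(-8, 33) (n = Mul(8, Rational(-1, 33)) = Rational(-8, 33) ≈ -0.24242)
R = Rational(1081, 33) (R = Add(Rational(-8, 33), 33) = Rational(1081, 33) ≈ 32.758)
Add(70067, Mul(Mul(R, 56), -6)) = Add(70067, Mul(Mul(Rational(1081, 33), 56), -6)) = Add(70067, Mul(Rational(60536, 33), -6)) = Add(70067, Rational(-121072, 11)) = Rational(649665, 11)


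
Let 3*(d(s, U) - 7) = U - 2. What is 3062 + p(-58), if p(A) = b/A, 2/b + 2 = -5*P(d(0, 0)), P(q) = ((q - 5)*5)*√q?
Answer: 8431014881/2753434 + 75*√57/1376717 ≈ 3062.0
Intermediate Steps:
d(s, U) = 19/3 + U/3 (d(s, U) = 7 + (U - 2)/3 = 7 + (-2 + U)/3 = 7 + (-⅔ + U/3) = 19/3 + U/3)
P(q) = √q*(-25 + 5*q) (P(q) = ((-5 + q)*5)*√q = (-25 + 5*q)*√q = √q*(-25 + 5*q))
b = 2/(-2 - 100*√57/9) (b = 2/(-2 - 25*√(19/3 + (⅓)*0)*(-5 + (19/3 + (⅓)*0))) = 2/(-2 - 25*√(19/3 + 0)*(-5 + (19/3 + 0))) = 2/(-2 - 25*√(19/3)*(-5 + 19/3)) = 2/(-2 - 25*√57/3*4/3) = 2/(-2 - 100*√57/9) ≈ -0.023286)
p(A) = (27/47473 - 150*√57/47473)/A
3062 + p(-58) = 3062 - 9/(-58*(9 + 50*√57)) = 3062 - 9*(-1/58)/(9 + 50*√57) = 3062 + 9/(58*(9 + 50*√57))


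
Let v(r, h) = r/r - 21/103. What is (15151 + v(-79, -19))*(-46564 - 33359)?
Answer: -124730631105/103 ≈ -1.2110e+9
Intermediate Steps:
v(r, h) = 82/103 (v(r, h) = 1 - 21*1/103 = 1 - 21/103 = 82/103)
(15151 + v(-79, -19))*(-46564 - 33359) = (15151 + 82/103)*(-46564 - 33359) = (1560635/103)*(-79923) = -124730631105/103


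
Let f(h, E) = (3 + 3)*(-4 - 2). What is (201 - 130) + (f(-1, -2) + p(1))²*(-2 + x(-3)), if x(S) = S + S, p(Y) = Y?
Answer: -9729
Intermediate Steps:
x(S) = 2*S
f(h, E) = -36 (f(h, E) = 6*(-6) = -36)
(201 - 130) + (f(-1, -2) + p(1))²*(-2 + x(-3)) = (201 - 130) + (-36 + 1)²*(-2 + 2*(-3)) = 71 + (-35)²*(-2 - 6) = 71 + 1225*(-8) = 71 - 9800 = -9729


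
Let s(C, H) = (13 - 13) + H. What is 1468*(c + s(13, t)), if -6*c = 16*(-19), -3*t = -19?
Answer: 83676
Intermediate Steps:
t = 19/3 (t = -⅓*(-19) = 19/3 ≈ 6.3333)
c = 152/3 (c = -8*(-19)/3 = -⅙*(-304) = 152/3 ≈ 50.667)
s(C, H) = H (s(C, H) = 0 + H = H)
1468*(c + s(13, t)) = 1468*(152/3 + 19/3) = 1468*57 = 83676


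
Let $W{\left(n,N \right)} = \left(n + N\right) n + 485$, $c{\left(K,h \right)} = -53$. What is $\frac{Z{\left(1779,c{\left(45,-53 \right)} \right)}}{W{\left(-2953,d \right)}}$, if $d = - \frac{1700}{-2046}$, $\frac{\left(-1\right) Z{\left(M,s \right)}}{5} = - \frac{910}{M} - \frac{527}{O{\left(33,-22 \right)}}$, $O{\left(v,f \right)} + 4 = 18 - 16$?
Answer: $- \frac{1595390665}{10577649255632} \approx -0.00015083$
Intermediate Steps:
$O{\left(v,f \right)} = -2$ ($O{\left(v,f \right)} = -4 + \left(18 - 16\right) = -4 + 2 = -2$)
$Z{\left(M,s \right)} = - \frac{2635}{2} + \frac{4550}{M}$ ($Z{\left(M,s \right)} = - 5 \left(- \frac{910}{M} - \frac{527}{-2}\right) = - 5 \left(- \frac{910}{M} - - \frac{527}{2}\right) = - 5 \left(- \frac{910}{M} + \frac{527}{2}\right) = - 5 \left(\frac{527}{2} - \frac{910}{M}\right) = - \frac{2635}{2} + \frac{4550}{M}$)
$d = \frac{850}{1023}$ ($d = \left(-1700\right) \left(- \frac{1}{2046}\right) = \frac{850}{1023} \approx 0.83089$)
$W{\left(n,N \right)} = 485 + n \left(N + n\right)$ ($W{\left(n,N \right)} = \left(N + n\right) n + 485 = n \left(N + n\right) + 485 = 485 + n \left(N + n\right)$)
$\frac{Z{\left(1779,c{\left(45,-53 \right)} \right)}}{W{\left(-2953,d \right)}} = \frac{- \frac{2635}{2} + \frac{4550}{1779}}{485 + \left(-2953\right)^{2} + \frac{850}{1023} \left(-2953\right)} = \frac{- \frac{2635}{2} + 4550 \cdot \frac{1}{1779}}{485 + 8720209 - \frac{2510050}{1023}} = \frac{- \frac{2635}{2} + \frac{4550}{1779}}{\frac{8918759912}{1023}} = \left(- \frac{4678565}{3558}\right) \frac{1023}{8918759912} = - \frac{1595390665}{10577649255632}$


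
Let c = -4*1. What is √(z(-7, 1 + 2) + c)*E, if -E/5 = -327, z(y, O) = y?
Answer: 1635*I*√11 ≈ 5422.7*I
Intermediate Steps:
E = 1635 (E = -5*(-327) = 1635)
c = -4
√(z(-7, 1 + 2) + c)*E = √(-7 - 4)*1635 = √(-11)*1635 = (I*√11)*1635 = 1635*I*√11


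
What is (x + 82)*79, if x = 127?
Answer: 16511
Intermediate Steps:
(x + 82)*79 = (127 + 82)*79 = 209*79 = 16511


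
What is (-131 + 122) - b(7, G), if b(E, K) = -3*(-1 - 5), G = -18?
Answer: -27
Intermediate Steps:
b(E, K) = 18 (b(E, K) = -3*(-6) = 18)
(-131 + 122) - b(7, G) = (-131 + 122) - 1*18 = -9 - 18 = -27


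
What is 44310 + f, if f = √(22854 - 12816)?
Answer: 44310 + √10038 ≈ 44410.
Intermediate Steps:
f = √10038 ≈ 100.19
44310 + f = 44310 + √10038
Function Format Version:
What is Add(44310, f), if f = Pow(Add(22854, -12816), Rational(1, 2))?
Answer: Add(44310, Pow(10038, Rational(1, 2))) ≈ 44410.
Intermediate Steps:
f = Pow(10038, Rational(1, 2)) ≈ 100.19
Add(44310, f) = Add(44310, Pow(10038, Rational(1, 2)))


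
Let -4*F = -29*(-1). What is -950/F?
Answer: 3800/29 ≈ 131.03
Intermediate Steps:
F = -29/4 (F = -(-29)*(-1)/4 = -¼*29 = -29/4 ≈ -7.2500)
-950/F = -950/(-29/4) = -950*(-4/29) = 3800/29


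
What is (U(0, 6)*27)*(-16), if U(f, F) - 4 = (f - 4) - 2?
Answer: 864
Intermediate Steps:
U(f, F) = -2 + f (U(f, F) = 4 + ((f - 4) - 2) = 4 + ((-4 + f) - 2) = 4 + (-6 + f) = -2 + f)
(U(0, 6)*27)*(-16) = ((-2 + 0)*27)*(-16) = -2*27*(-16) = -54*(-16) = 864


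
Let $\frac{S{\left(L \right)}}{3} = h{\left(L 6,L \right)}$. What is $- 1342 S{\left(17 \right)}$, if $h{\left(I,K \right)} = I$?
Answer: $-410652$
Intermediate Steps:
$S{\left(L \right)} = 18 L$ ($S{\left(L \right)} = 3 L 6 = 3 \cdot 6 L = 18 L$)
$- 1342 S{\left(17 \right)} = - 1342 \cdot 18 \cdot 17 = \left(-1342\right) 306 = -410652$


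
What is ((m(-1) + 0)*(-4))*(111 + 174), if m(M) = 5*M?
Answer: 5700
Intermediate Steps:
((m(-1) + 0)*(-4))*(111 + 174) = ((5*(-1) + 0)*(-4))*(111 + 174) = ((-5 + 0)*(-4))*285 = -5*(-4)*285 = 20*285 = 5700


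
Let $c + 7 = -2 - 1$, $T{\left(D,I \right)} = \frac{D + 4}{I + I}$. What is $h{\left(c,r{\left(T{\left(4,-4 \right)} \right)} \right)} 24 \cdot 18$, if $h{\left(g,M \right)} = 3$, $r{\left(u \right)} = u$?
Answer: $1296$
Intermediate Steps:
$T{\left(D,I \right)} = \frac{4 + D}{2 I}$
$c = -10$ ($c = -7 - 3 = -10$)
$h{\left(c,r{\left(T{\left(4,-4 \right)} \right)} \right)} 24 \cdot 18 = 3 \cdot 24 \cdot 18 = 72 \cdot 18 = 1296$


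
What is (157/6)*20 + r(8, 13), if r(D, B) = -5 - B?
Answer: 1516/3 ≈ 505.33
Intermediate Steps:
(157/6)*20 + r(8, 13) = (157/6)*20 + (-5 - 1*13) = (157*(⅙))*20 + (-5 - 13) = (157/6)*20 - 18 = 1570/3 - 18 = 1516/3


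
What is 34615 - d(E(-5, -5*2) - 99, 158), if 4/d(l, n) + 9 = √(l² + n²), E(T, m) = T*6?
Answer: 359338306/10381 - √41605/10381 ≈ 34615.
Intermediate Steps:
E(T, m) = 6*T
d(l, n) = 4/(-9 + √(l² + n²))
34615 - d(E(-5, -5*2) - 99, 158) = 34615 - 4/(-9 + √((6*(-5) - 99)² + 158²)) = 34615 - 4/(-9 + √((-30 - 99)² + 24964)) = 34615 - 4/(-9 + √((-129)² + 24964)) = 34615 - 4/(-9 + √(16641 + 24964)) = 34615 - 4/(-9 + √41605)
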